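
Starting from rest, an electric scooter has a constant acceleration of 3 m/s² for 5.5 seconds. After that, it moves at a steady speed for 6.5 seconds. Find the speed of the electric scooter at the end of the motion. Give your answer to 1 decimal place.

Phase 1 (accelerating): v₀ = 0 m/s, a = 3 m/s².
v = v₀ + at = 0 + (3)(5.5) = 16.5 m/s
Δx = v₀t + ½at² = 0·5.5 + 0.5·3·5.5² = 45.4 m

Phase 2 (constant speed): v₀ = 16.5 m/s, a = 0 m/s².
v = v₀ + at = 16.5 + (0)(6.5) = 16.5 m/s
Δx = v₀t + ½at² = 16.5·6.5 + 0.5·0·6.5² = 107 m
Final speed = 16.5 m/s

16.5 m/s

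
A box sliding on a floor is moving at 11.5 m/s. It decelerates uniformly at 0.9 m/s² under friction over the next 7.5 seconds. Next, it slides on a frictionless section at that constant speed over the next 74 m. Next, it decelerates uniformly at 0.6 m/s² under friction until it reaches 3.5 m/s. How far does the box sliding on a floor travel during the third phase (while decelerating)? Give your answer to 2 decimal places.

8.59 m

Phase 1 (decelerating): v₀ = 11.5 m/s, a = -0.9 m/s².
v = v₀ + at = 11.5 + (-0.9)(7.5) = 4.75 m/s
Δx = v₀t + ½at² = 11.5·7.5 + 0.5·-0.9·7.5² = 60.9 m

Phase 2 (constant speed): v₀ = 4.75 m/s, a = 0 m/s².
Constant speed: t = d/v = 74/4.75 = 15.6 s

Phase 3 (decelerating): v₀ = 4.75 m/s, a = -0.6 m/s².
v = v₀ + at → t = (3.5 − 4.75) / -0.6 = 2.08 s
v² = v₀² + 2aΔx → Δx = (3.5² − 4.75²)/(2·-0.6) = 8.59 m
Distance in phase 3 = 8.59 m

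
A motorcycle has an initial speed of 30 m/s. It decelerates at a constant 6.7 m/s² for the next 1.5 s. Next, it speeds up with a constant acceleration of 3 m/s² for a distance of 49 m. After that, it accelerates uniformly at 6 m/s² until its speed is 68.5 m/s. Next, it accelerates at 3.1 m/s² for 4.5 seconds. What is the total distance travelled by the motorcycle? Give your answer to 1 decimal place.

759.5 m

Phase 1 (decelerating): v₀ = 30.0 m/s, a = -6.7 m/s².
v = v₀ + at = 30.0 + (-6.7)(1.5) = 19.9 m/s
Δx = v₀t + ½at² = 30.0·1.5 + 0.5·-6.7·1.5² = 37.5 m

Phase 2 (accelerating): v₀ = 19.9 m/s, a = 3 m/s².
v² = v₀² + 2aΔx = 19.9² + 2·3·49 = 692 → v = 26.3 m/s
t = (v − v₀)/a = (26.3 − 19.9)/3 = 2.12 s

Phase 3 (accelerating): v₀ = 26.3 m/s, a = 6 m/s².
v = v₀ + at → t = (68.5 − 26.3) / 6 = 7.03 s
v² = v₀² + 2aΔx → Δx = (68.5² − 26.3²)/(2·6) = 333 m

Phase 4 (accelerating): v₀ = 68.5 m/s, a = 3.1 m/s².
v = v₀ + at = 68.5 + (3.1)(4.5) = 82.5 m/s
Δx = v₀t + ½at² = 68.5·4.5 + 0.5·3.1·4.5² = 340 m
Total distance = 37.5 + 49.0 + 333 + 340 = 759 m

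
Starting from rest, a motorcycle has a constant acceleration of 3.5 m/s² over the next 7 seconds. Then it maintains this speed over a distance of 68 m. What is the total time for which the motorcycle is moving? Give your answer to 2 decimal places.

Phase 1 (accelerating): v₀ = 0 m/s, a = 3.5 m/s².
v = v₀ + at = 0 + (3.5)(7) = 24.5 m/s
Δx = v₀t + ½at² = 0·7 + 0.5·3.5·7² = 85.8 m

Phase 2 (constant speed): v₀ = 24.5 m/s, a = 0 m/s².
Constant speed: t = d/v = 68/24.5 = 2.78 s
Total time = 7.00 + 2.78 = 9.78 s

9.78 s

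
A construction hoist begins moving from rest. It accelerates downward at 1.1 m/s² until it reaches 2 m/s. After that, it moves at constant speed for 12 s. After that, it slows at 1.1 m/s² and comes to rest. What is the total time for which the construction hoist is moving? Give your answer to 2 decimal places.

Phase 1 (accelerating): v₀ = 0 m/s, a = 1.1 m/s².
v = v₀ + at → t = (2 − 0) / 1.1 = 1.82 s
v² = v₀² + 2aΔx → Δx = (2² − 0²)/(2·1.1) = 1.82 m

Phase 2 (constant speed): v₀ = 2.00 m/s, a = 0 m/s².
v = v₀ + at = 2.00 + (0)(12) = 2.00 m/s
Δx = v₀t + ½at² = 2.00·12 + 0.5·0·12² = 24.0 m

Phase 3 (decelerating): v₀ = 2.00 m/s, a = -1.1 m/s².
v = v₀ + at → t = (0 − 2.00) / -1.1 = 1.82 s
v² = v₀² + 2aΔx → Δx = (0² − 2.00²)/(2·-1.1) = 1.82 m
Total time = 1.82 + 12.0 + 1.82 = 15.6 s

15.64 s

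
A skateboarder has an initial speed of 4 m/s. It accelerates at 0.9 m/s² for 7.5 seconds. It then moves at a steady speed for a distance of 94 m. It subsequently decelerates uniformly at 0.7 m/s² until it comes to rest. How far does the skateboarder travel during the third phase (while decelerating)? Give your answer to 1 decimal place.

Phase 1 (accelerating): v₀ = 4.00 m/s, a = 0.9 m/s².
v = v₀ + at = 4.00 + (0.9)(7.5) = 10.8 m/s
Δx = v₀t + ½at² = 4.00·7.5 + 0.5·0.9·7.5² = 55.3 m

Phase 2 (constant speed): v₀ = 10.8 m/s, a = 0 m/s².
Constant speed: t = d/v = 94/10.8 = 8.74 s

Phase 3 (decelerating): v₀ = 10.8 m/s, a = -0.7 m/s².
v = v₀ + at → t = (0 − 10.8) / -0.7 = 15.4 s
v² = v₀² + 2aΔx → Δx = (0² − 10.8²)/(2·-0.7) = 82.5 m
Distance in phase 3 = 82.5 m

82.5 m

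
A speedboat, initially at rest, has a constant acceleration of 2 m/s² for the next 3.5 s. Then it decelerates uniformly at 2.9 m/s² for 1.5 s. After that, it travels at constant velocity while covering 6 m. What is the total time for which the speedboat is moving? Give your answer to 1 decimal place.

7.3 s

Phase 1 (accelerating): v₀ = 0 m/s, a = 2 m/s².
v = v₀ + at = 0 + (2)(3.5) = 7.00 m/s
Δx = v₀t + ½at² = 0·3.5 + 0.5·2·3.5² = 12.2 m

Phase 2 (decelerating): v₀ = 7.00 m/s, a = -2.9 m/s².
v = v₀ + at = 7.00 + (-2.9)(1.5) = 2.65 m/s
Δx = v₀t + ½at² = 7.00·1.5 + 0.5·-2.9·1.5² = 7.24 m

Phase 3 (constant speed): v₀ = 2.65 m/s, a = 0 m/s².
Constant speed: t = d/v = 6/2.65 = 2.26 s
Total time = 3.50 + 1.50 + 2.26 = 7.26 s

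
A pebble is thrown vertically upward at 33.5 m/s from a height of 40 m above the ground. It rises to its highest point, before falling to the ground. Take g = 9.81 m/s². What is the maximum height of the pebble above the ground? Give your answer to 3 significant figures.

Phase 1 (rising): v₀ = 33.5 m/s, a = -9.81 m/s².
v = v₀ + at → t = (0 − 33.5) / -9.81 = 3.41 s
v² = v₀² + 2aΔx → Δx = (0² − 33.5²)/(2·-9.81) = 57.2 m
Maximum height = 40 + 57.2 = 97.2 m

97.2 m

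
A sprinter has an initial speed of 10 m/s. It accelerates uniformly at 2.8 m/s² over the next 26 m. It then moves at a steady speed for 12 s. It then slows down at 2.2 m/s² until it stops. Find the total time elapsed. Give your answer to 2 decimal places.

Phase 1 (accelerating): v₀ = 10.0 m/s, a = 2.8 m/s².
v² = v₀² + 2aΔx = 10.0² + 2·2.8·26 = 246 → v = 15.7 m/s
t = (v − v₀)/a = (15.7 − 10.0)/2.8 = 2.03 s

Phase 2 (constant speed): v₀ = 15.7 m/s, a = 0 m/s².
v = v₀ + at = 15.7 + (0)(12) = 15.7 m/s
Δx = v₀t + ½at² = 15.7·12 + 0.5·0·12² = 188 m

Phase 3 (decelerating): v₀ = 15.7 m/s, a = -2.2 m/s².
v = v₀ + at → t = (0 − 15.7) / -2.2 = 7.12 s
v² = v₀² + 2aΔx → Δx = (0² − 15.7²)/(2·-2.2) = 55.8 m
Total time = 2.03 + 12.0 + 7.12 = 21.1 s

21.15 s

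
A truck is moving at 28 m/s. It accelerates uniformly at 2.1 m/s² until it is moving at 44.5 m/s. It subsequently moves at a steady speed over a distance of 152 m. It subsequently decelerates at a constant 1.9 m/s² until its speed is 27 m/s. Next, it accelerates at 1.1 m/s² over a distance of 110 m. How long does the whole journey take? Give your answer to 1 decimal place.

Phase 1 (accelerating): v₀ = 28.0 m/s, a = 2.1 m/s².
v = v₀ + at → t = (44.5 − 28.0) / 2.1 = 7.86 s
v² = v₀² + 2aΔx → Δx = (44.5² − 28.0²)/(2·2.1) = 285 m

Phase 2 (constant speed): v₀ = 44.5 m/s, a = 0 m/s².
Constant speed: t = d/v = 152/44.5 = 3.42 s

Phase 3 (decelerating): v₀ = 44.5 m/s, a = -1.9 m/s².
v = v₀ + at → t = (27 − 44.5) / -1.9 = 9.21 s
v² = v₀² + 2aΔx → Δx = (27² − 44.5²)/(2·-1.9) = 329 m

Phase 4 (accelerating): v₀ = 27.0 m/s, a = 1.1 m/s².
v² = v₀² + 2aΔx = 27.0² + 2·1.1·110 = 971 → v = 31.2 m/s
t = (v − v₀)/a = (31.2 − 27.0)/1.1 = 3.78 s
Total time = 7.86 + 3.42 + 9.21 + 3.78 = 24.3 s

24.3 s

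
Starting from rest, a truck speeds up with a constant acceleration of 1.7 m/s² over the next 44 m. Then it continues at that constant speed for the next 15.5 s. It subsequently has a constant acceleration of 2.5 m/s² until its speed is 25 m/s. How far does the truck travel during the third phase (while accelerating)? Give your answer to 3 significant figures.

95.1 m

Phase 1 (accelerating): v₀ = 0 m/s, a = 1.7 m/s².
v² = v₀² + 2aΔx = 0² + 2·1.7·44 = 150 → v = 12.2 m/s
t = (v − v₀)/a = (12.2 − 0)/1.7 = 7.19 s

Phase 2 (constant speed): v₀ = 12.2 m/s, a = 0 m/s².
v = v₀ + at = 12.2 + (0)(15.5) = 12.2 m/s
Δx = v₀t + ½at² = 12.2·15.5 + 0.5·0·15.5² = 190 m

Phase 3 (accelerating): v₀ = 12.2 m/s, a = 2.5 m/s².
v = v₀ + at → t = (25 − 12.2) / 2.5 = 5.11 s
v² = v₀² + 2aΔx → Δx = (25² − 12.2²)/(2·2.5) = 95.1 m
Distance in phase 3 = 95.1 m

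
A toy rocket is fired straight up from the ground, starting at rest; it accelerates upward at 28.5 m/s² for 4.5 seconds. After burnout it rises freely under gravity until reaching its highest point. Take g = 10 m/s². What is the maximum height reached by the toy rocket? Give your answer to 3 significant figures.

Phase 1 (powered ascent): v₀ = 0 m/s, a = 28.5 m/s².
v = v₀ + at = 0 + (28.5)(4.5) = 128 m/s
Δx = v₀t + ½at² = 0·4.5 + 0.5·28.5·4.5² = 289 m

Phase 2 (coasting upward): v₀ = 128 m/s, a = -10 m/s².
v = v₀ + at → t = (0 − 128) / -10 = 12.8 s
v² = v₀² + 2aΔx → Δx = (0² − 128²)/(2·-10) = 822 m
Maximum height = 289 + 822 = 1110 m

1110 m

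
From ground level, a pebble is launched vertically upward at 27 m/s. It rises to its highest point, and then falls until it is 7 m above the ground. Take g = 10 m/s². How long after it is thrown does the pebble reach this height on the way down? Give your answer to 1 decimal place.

5.1 s

Phase 1 (rising): v₀ = 27.0 m/s, a = -10 m/s².
v = v₀ + at → t = (0 − 27.0) / -10 = 2.70 s
v² = v₀² + 2aΔx → Δx = (0² − 27.0²)/(2·-10) = 36.5 m

Phase 2 (falling): v₀ = 0 m/s, a = -10 m/s².
Falls 29.5 m from rest: t = √(2·29.5/10) = 2.43 s; v = g·t = 24.3 m/s.
Total time = 2.70 + 2.43 = 5.13 s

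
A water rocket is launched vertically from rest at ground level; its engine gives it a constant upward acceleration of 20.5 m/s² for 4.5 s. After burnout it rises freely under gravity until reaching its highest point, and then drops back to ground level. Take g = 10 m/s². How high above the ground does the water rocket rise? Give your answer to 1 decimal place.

633.1 m

Phase 1 (powered ascent): v₀ = 0 m/s, a = 20.5 m/s².
v = v₀ + at = 0 + (20.5)(4.5) = 92.2 m/s
Δx = v₀t + ½at² = 0·4.5 + 0.5·20.5·4.5² = 208 m

Phase 2 (coasting upward): v₀ = 92.2 m/s, a = -10 m/s².
v = v₀ + at → t = (0 − 92.2) / -10 = 9.22 s
v² = v₀² + 2aΔx → Δx = (0² − 92.2²)/(2·-10) = 426 m
Maximum height = 208 + 426 = 633 m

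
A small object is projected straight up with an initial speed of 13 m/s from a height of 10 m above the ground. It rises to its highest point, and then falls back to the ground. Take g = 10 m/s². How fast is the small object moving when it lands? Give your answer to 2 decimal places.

19.21 m/s

Phase 1 (rising): v₀ = 13.0 m/s, a = -10 m/s².
v = v₀ + at → t = (0 − 13.0) / -10 = 1.30 s
v² = v₀² + 2aΔx → Δx = (0² − 13.0²)/(2·-10) = 8.45 m

Phase 2 (falling): v₀ = 0 m/s, a = -10 m/s².
Falls 18.4 m from rest: t = √(2·18.4/10) = 1.92 s; v = g·t = 19.2 m/s.
Final speed = 19.2 m/s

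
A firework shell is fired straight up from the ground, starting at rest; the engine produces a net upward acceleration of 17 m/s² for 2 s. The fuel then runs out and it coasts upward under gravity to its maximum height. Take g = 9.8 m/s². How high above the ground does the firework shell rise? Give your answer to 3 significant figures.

Phase 1 (powered ascent): v₀ = 0 m/s, a = 17 m/s².
v = v₀ + at = 0 + (17)(2) = 34.0 m/s
Δx = v₀t + ½at² = 0·2 + 0.5·17·2² = 34.0 m

Phase 2 (coasting upward): v₀ = 34.0 m/s, a = -9.8 m/s².
v = v₀ + at → t = (0 − 34.0) / -9.8 = 3.47 s
v² = v₀² + 2aΔx → Δx = (0² − 34.0²)/(2·-9.8) = 59.0 m
Maximum height = 34.0 + 59.0 = 93.0 m

93.0 m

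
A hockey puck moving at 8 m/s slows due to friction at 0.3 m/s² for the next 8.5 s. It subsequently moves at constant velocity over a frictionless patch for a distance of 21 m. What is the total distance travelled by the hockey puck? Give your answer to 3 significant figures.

78.2 m

Phase 1 (decelerating): v₀ = 8.00 m/s, a = -0.3 m/s².
v = v₀ + at = 8.00 + (-0.3)(8.5) = 5.45 m/s
Δx = v₀t + ½at² = 8.00·8.5 + 0.5·-0.3·8.5² = 57.2 m

Phase 2 (constant speed): v₀ = 5.45 m/s, a = 0 m/s².
Constant speed: t = d/v = 21/5.45 = 3.85 s
Total distance = 57.2 + 21.0 = 78.2 m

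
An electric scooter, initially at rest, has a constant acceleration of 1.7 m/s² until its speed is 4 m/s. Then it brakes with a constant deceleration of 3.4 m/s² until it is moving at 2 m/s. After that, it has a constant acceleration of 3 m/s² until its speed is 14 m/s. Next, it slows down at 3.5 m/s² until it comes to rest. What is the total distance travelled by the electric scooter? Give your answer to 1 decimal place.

66.5 m

Phase 1 (accelerating): v₀ = 0 m/s, a = 1.7 m/s².
v = v₀ + at → t = (4 − 0) / 1.7 = 2.35 s
v² = v₀² + 2aΔx → Δx = (4² − 0²)/(2·1.7) = 4.71 m

Phase 2 (decelerating): v₀ = 4.00 m/s, a = -3.4 m/s².
v = v₀ + at → t = (2 − 4.00) / -3.4 = 0.588 s
v² = v₀² + 2aΔx → Δx = (2² − 4.00²)/(2·-3.4) = 1.76 m

Phase 3 (accelerating): v₀ = 2.00 m/s, a = 3 m/s².
v = v₀ + at → t = (14 − 2.00) / 3 = 4.00 s
v² = v₀² + 2aΔx → Δx = (14² − 2.00²)/(2·3) = 32.0 m

Phase 4 (decelerating): v₀ = 14.0 m/s, a = -3.5 m/s².
v = v₀ + at → t = (0 − 14.0) / -3.5 = 4.00 s
v² = v₀² + 2aΔx → Δx = (0² − 14.0²)/(2·-3.5) = 28.0 m
Total distance = 4.71 + 1.76 + 32.0 + 28.0 = 66.5 m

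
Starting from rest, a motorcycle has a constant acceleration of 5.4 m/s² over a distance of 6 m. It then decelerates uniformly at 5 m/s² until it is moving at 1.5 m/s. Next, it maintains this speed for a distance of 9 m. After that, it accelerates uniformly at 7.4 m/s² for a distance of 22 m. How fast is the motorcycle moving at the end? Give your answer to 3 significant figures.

18.1 m/s

Phase 1 (accelerating): v₀ = 0 m/s, a = 5.4 m/s².
v² = v₀² + 2aΔx = 0² + 2·5.4·6 = 64.8 → v = 8.05 m/s
t = (v − v₀)/a = (8.05 − 0)/5.4 = 1.49 s

Phase 2 (decelerating): v₀ = 8.05 m/s, a = -5 m/s².
v = v₀ + at → t = (1.5 − 8.05) / -5 = 1.31 s
v² = v₀² + 2aΔx → Δx = (1.5² − 8.05²)/(2·-5) = 6.26 m

Phase 3 (constant speed): v₀ = 1.50 m/s, a = 0 m/s².
Constant speed: t = d/v = 9/1.50 = 6.00 s

Phase 4 (accelerating): v₀ = 1.50 m/s, a = 7.4 m/s².
v² = v₀² + 2aΔx = 1.50² + 2·7.4·22 = 328 → v = 18.1 m/s
t = (v − v₀)/a = (18.1 − 1.50)/7.4 = 2.24 s
Final speed = 18.1 m/s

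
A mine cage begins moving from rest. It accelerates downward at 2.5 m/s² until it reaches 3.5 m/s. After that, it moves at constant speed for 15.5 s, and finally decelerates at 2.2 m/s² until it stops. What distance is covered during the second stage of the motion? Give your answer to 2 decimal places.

Phase 1 (accelerating): v₀ = 0 m/s, a = 2.5 m/s².
v = v₀ + at → t = (3.5 − 0) / 2.5 = 1.40 s
v² = v₀² + 2aΔx → Δx = (3.5² − 0²)/(2·2.5) = 2.45 m

Phase 2 (constant speed): v₀ = 3.50 m/s, a = 0 m/s².
v = v₀ + at = 3.50 + (0)(15.5) = 3.50 m/s
Δx = v₀t + ½at² = 3.50·15.5 + 0.5·0·15.5² = 54.2 m
Distance in phase 2 = 54.2 m

54.25 m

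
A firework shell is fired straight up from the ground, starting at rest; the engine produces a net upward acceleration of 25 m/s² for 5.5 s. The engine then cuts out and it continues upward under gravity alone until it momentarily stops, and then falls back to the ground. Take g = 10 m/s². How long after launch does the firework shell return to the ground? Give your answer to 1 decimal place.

35.5 s

Phase 1 (powered ascent): v₀ = 0 m/s, a = 25 m/s².
v = v₀ + at = 0 + (25)(5.5) = 138 m/s
Δx = v₀t + ½at² = 0·5.5 + 0.5·25·5.5² = 378 m

Phase 2 (coasting upward): v₀ = 138 m/s, a = -10 m/s².
v = v₀ + at → t = (0 − 138) / -10 = 13.8 s
v² = v₀² + 2aΔx → Δx = (0² − 138²)/(2·-10) = 945 m

Phase 3 (free fall): v₀ = 0 m/s, a = -10 m/s².
Falls 1320 m from rest: t = √(2·1320/10) = 16.3 s; v = g·t = 163 m/s.
Total time = 5.50 + 13.8 + 16.3 = 35.5 s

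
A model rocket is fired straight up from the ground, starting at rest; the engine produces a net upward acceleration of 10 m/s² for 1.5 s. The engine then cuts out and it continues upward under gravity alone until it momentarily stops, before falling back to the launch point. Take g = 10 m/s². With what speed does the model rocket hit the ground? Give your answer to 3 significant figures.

Phase 1 (powered ascent): v₀ = 0 m/s, a = 10 m/s².
v = v₀ + at = 0 + (10)(1.5) = 15.0 m/s
Δx = v₀t + ½at² = 0·1.5 + 0.5·10·1.5² = 11.2 m

Phase 2 (coasting upward): v₀ = 15.0 m/s, a = -10 m/s².
v = v₀ + at → t = (0 − 15.0) / -10 = 1.50 s
v² = v₀² + 2aΔx → Δx = (0² − 15.0²)/(2·-10) = 11.2 m

Phase 3 (free fall): v₀ = 0 m/s, a = -10 m/s².
Falls 22.5 m from rest: t = √(2·22.5/10) = 2.12 s; v = g·t = 21.2 m/s.
Impact speed = 21.2 m/s

21.2 m/s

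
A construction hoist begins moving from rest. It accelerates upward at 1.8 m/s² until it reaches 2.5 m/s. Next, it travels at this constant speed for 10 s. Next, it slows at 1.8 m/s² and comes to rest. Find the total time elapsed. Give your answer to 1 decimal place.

12.8 s

Phase 1 (accelerating): v₀ = 0 m/s, a = 1.8 m/s².
v = v₀ + at → t = (2.5 − 0) / 1.8 = 1.39 s
v² = v₀² + 2aΔx → Δx = (2.5² − 0²)/(2·1.8) = 1.74 m

Phase 2 (constant speed): v₀ = 2.50 m/s, a = 0 m/s².
v = v₀ + at = 2.50 + (0)(10) = 2.50 m/s
Δx = v₀t + ½at² = 2.50·10 + 0.5·0·10² = 25.0 m

Phase 3 (decelerating): v₀ = 2.50 m/s, a = -1.8 m/s².
v = v₀ + at → t = (0 − 2.50) / -1.8 = 1.39 s
v² = v₀² + 2aΔx → Δx = (0² − 2.50²)/(2·-1.8) = 1.74 m
Total time = 1.39 + 10.0 + 1.39 = 12.8 s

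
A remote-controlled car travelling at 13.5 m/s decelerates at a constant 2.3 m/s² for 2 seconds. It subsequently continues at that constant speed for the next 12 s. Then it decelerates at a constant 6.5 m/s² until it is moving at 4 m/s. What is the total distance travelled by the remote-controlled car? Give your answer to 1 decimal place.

134.1 m

Phase 1 (decelerating): v₀ = 13.5 m/s, a = -2.3 m/s².
v = v₀ + at = 13.5 + (-2.3)(2) = 8.90 m/s
Δx = v₀t + ½at² = 13.5·2 + 0.5·-2.3·2² = 22.4 m

Phase 2 (constant speed): v₀ = 8.90 m/s, a = 0 m/s².
v = v₀ + at = 8.90 + (0)(12) = 8.90 m/s
Δx = v₀t + ½at² = 8.90·12 + 0.5·0·12² = 107 m

Phase 3 (decelerating): v₀ = 8.90 m/s, a = -6.5 m/s².
v = v₀ + at → t = (4 − 8.90) / -6.5 = 0.754 s
v² = v₀² + 2aΔx → Δx = (4² − 8.90²)/(2·-6.5) = 4.86 m
Total distance = 22.4 + 107 + 4.86 = 134 m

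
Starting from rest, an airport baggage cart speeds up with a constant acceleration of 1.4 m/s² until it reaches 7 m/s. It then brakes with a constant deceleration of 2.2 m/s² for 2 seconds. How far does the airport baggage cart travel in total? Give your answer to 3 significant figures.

27.1 m

Phase 1 (accelerating): v₀ = 0 m/s, a = 1.4 m/s².
v = v₀ + at → t = (7 − 0) / 1.4 = 5.00 s
v² = v₀² + 2aΔx → Δx = (7² − 0²)/(2·1.4) = 17.5 m

Phase 2 (decelerating): v₀ = 7.00 m/s, a = -2.2 m/s².
v = v₀ + at = 7.00 + (-2.2)(2) = 2.60 m/s
Δx = v₀t + ½at² = 7.00·2 + 0.5·-2.2·2² = 9.60 m
Total distance = 17.5 + 9.60 = 27.1 m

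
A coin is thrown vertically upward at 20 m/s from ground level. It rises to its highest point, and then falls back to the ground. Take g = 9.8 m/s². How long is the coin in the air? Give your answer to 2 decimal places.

Phase 1 (rising): v₀ = 20.0 m/s, a = -9.8 m/s².
v = v₀ + at → t = (0 − 20.0) / -9.8 = 2.04 s
v² = v₀² + 2aΔx → Δx = (0² − 20.0²)/(2·-9.8) = 20.4 m

Phase 2 (falling): v₀ = 0 m/s, a = -9.8 m/s².
Falls 20.4 m from rest: t = √(2·20.4/9.8) = 2.04 s; v = g·t = 20.0 m/s.
Total time = 2.04 + 2.04 = 4.08 s

4.08 s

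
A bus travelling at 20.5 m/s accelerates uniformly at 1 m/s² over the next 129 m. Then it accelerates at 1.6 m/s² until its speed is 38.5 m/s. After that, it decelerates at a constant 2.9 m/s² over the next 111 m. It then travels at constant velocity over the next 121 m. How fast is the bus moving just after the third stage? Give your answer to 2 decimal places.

28.96 m/s

Phase 1 (accelerating): v₀ = 20.5 m/s, a = 1 m/s².
v² = v₀² + 2aΔx = 20.5² + 2·1·129 = 678 → v = 26.0 m/s
t = (v − v₀)/a = (26.0 − 20.5)/1 = 5.54 s

Phase 2 (accelerating): v₀ = 26.0 m/s, a = 1.6 m/s².
v = v₀ + at → t = (38.5 − 26.0) / 1.6 = 7.79 s
v² = v₀² + 2aΔx → Δx = (38.5² − 26.0²)/(2·1.6) = 251 m

Phase 3 (decelerating): v₀ = 38.5 m/s, a = -2.9 m/s².
v² = v₀² + 2aΔx = 38.5² + 2·-2.9·111 = 838 → v = 29.0 m/s
t = (v − v₀)/a = (29.0 − 38.5)/-2.9 = 3.29 s
Speed at end of phase 3 = 29.0 m/s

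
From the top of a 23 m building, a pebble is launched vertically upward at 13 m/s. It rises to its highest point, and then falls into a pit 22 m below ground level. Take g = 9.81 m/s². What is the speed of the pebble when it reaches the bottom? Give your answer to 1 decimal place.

Phase 1 (rising): v₀ = 13.0 m/s, a = -9.81 m/s².
v = v₀ + at → t = (0 − 13.0) / -9.81 = 1.33 s
v² = v₀² + 2aΔx → Δx = (0² − 13.0²)/(2·-9.81) = 8.61 m

Phase 2 (falling): v₀ = 0 m/s, a = -9.81 m/s².
Falls 53.6 m from rest: t = √(2·53.6/9.81) = 3.31 s; v = g·t = 32.4 m/s.
Final speed = 32.4 m/s

32.4 m/s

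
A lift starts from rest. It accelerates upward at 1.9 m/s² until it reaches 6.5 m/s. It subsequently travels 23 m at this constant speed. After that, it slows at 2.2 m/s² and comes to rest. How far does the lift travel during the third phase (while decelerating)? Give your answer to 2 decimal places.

9.60 m

Phase 1 (accelerating): v₀ = 0 m/s, a = 1.9 m/s².
v = v₀ + at → t = (6.5 − 0) / 1.9 = 3.42 s
v² = v₀² + 2aΔx → Δx = (6.5² − 0²)/(2·1.9) = 11.1 m

Phase 2 (constant speed): v₀ = 6.50 m/s, a = 0 m/s².
Constant speed: t = d/v = 23/6.50 = 3.54 s

Phase 3 (decelerating): v₀ = 6.50 m/s, a = -2.2 m/s².
v = v₀ + at → t = (0 − 6.50) / -2.2 = 2.95 s
v² = v₀² + 2aΔx → Δx = (0² − 6.50²)/(2·-2.2) = 9.60 m
Distance in phase 3 = 9.60 m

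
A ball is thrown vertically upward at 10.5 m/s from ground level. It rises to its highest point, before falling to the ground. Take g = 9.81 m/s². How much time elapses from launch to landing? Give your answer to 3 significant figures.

2.14 s

Phase 1 (rising): v₀ = 10.5 m/s, a = -9.81 m/s².
v = v₀ + at → t = (0 − 10.5) / -9.81 = 1.07 s
v² = v₀² + 2aΔx → Δx = (0² − 10.5²)/(2·-9.81) = 5.62 m

Phase 2 (falling): v₀ = 0 m/s, a = -9.81 m/s².
Falls 5.62 m from rest: t = √(2·5.62/9.81) = 1.07 s; v = g·t = 10.5 m/s.
Total time = 1.07 + 1.07 = 2.14 s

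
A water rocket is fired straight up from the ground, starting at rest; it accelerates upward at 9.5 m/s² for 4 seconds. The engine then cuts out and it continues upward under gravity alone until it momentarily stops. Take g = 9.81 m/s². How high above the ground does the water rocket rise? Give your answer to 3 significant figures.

Phase 1 (powered ascent): v₀ = 0 m/s, a = 9.5 m/s².
v = v₀ + at = 0 + (9.5)(4) = 38.0 m/s
Δx = v₀t + ½at² = 0·4 + 0.5·9.5·4² = 76.0 m

Phase 2 (coasting upward): v₀ = 38.0 m/s, a = -9.81 m/s².
v = v₀ + at → t = (0 − 38.0) / -9.81 = 3.87 s
v² = v₀² + 2aΔx → Δx = (0² − 38.0²)/(2·-9.81) = 73.6 m
Maximum height = 76.0 + 73.6 = 150 m

150 m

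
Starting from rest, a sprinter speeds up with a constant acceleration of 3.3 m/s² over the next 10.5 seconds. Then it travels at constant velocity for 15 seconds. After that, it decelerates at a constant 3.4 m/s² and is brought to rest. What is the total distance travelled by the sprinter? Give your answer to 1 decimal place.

Phase 1 (accelerating): v₀ = 0 m/s, a = 3.3 m/s².
v = v₀ + at = 0 + (3.3)(10.5) = 34.6 m/s
Δx = v₀t + ½at² = 0·10.5 + 0.5·3.3·10.5² = 182 m

Phase 2 (constant speed): v₀ = 34.6 m/s, a = 0 m/s².
v = v₀ + at = 34.6 + (0)(15) = 34.6 m/s
Δx = v₀t + ½at² = 34.6·15 + 0.5·0·15² = 520 m

Phase 3 (decelerating): v₀ = 34.6 m/s, a = -3.4 m/s².
v = v₀ + at → t = (0 − 34.6) / -3.4 = 10.2 s
v² = v₀² + 2aΔx → Δx = (0² − 34.6²)/(2·-3.4) = 177 m
Total distance = 182 + 520 + 177 = 878 m

878.2 m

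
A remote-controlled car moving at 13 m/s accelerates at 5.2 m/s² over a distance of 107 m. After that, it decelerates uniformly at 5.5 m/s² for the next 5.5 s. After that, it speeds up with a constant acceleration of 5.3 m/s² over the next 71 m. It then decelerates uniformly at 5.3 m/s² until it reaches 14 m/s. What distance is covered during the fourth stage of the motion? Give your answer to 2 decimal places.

55.42 m

Phase 1 (accelerating): v₀ = 13.0 m/s, a = 5.2 m/s².
v² = v₀² + 2aΔx = 13.0² + 2·5.2·107 = 1280 → v = 35.8 m/s
t = (v − v₀)/a = (35.8 − 13.0)/5.2 = 4.39 s

Phase 2 (decelerating): v₀ = 35.8 m/s, a = -5.5 m/s².
v = v₀ + at = 35.8 + (-5.5)(5.5) = 5.55 m/s
Δx = v₀t + ½at² = 35.8·5.5 + 0.5·-5.5·5.5² = 114 m

Phase 3 (accelerating): v₀ = 5.55 m/s, a = 5.3 m/s².
v² = v₀² + 2aΔx = 5.55² + 2·5.3·71 = 783 → v = 28.0 m/s
t = (v − v₀)/a = (28.0 − 5.55)/5.3 = 4.23 s

Phase 4 (decelerating): v₀ = 28.0 m/s, a = -5.3 m/s².
v = v₀ + at → t = (14 − 28.0) / -5.3 = 2.64 s
v² = v₀² + 2aΔx → Δx = (14² − 28.0²)/(2·-5.3) = 55.4 m
Distance in phase 4 = 55.4 m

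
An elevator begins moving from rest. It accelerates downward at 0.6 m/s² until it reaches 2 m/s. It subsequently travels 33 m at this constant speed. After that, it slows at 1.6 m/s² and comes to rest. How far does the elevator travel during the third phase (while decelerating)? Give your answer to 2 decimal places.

1.25 m

Phase 1 (accelerating): v₀ = 0 m/s, a = 0.6 m/s².
v = v₀ + at → t = (2 − 0) / 0.6 = 3.33 s
v² = v₀² + 2aΔx → Δx = (2² − 0²)/(2·0.6) = 3.33 m

Phase 2 (constant speed): v₀ = 2.00 m/s, a = 0 m/s².
Constant speed: t = d/v = 33/2.00 = 16.5 s

Phase 3 (decelerating): v₀ = 2.00 m/s, a = -1.6 m/s².
v = v₀ + at → t = (0 − 2.00) / -1.6 = 1.25 s
v² = v₀² + 2aΔx → Δx = (0² − 2.00²)/(2·-1.6) = 1.25 m
Distance in phase 3 = 1.25 m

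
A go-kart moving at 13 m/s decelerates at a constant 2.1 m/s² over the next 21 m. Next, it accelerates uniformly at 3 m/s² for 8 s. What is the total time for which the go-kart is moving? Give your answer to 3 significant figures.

9.91 s

Phase 1 (decelerating): v₀ = 13.0 m/s, a = -2.1 m/s².
v² = v₀² + 2aΔx = 13.0² + 2·-2.1·21 = 80.8 → v = 8.99 m/s
t = (v − v₀)/a = (8.99 − 13.0)/-2.1 = 1.91 s

Phase 2 (accelerating): v₀ = 8.99 m/s, a = 3 m/s².
v = v₀ + at = 8.99 + (3)(8) = 33.0 m/s
Δx = v₀t + ½at² = 8.99·8 + 0.5·3·8² = 168 m
Total time = 1.91 + 8.00 = 9.91 s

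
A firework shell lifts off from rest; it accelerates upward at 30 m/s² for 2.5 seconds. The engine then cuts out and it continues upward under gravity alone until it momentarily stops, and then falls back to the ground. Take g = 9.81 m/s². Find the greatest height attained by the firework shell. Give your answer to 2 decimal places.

380.45 m

Phase 1 (powered ascent): v₀ = 0 m/s, a = 30 m/s².
v = v₀ + at = 0 + (30)(2.5) = 75.0 m/s
Δx = v₀t + ½at² = 0·2.5 + 0.5·30·2.5² = 93.8 m

Phase 2 (coasting upward): v₀ = 75.0 m/s, a = -9.81 m/s².
v = v₀ + at → t = (0 − 75.0) / -9.81 = 7.65 s
v² = v₀² + 2aΔx → Δx = (0² − 75.0²)/(2·-9.81) = 287 m
Maximum height = 93.8 + 287 = 380 m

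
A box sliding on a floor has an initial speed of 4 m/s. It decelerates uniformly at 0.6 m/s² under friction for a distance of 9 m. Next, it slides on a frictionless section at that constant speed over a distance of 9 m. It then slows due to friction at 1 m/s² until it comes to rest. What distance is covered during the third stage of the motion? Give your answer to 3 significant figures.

Phase 1 (decelerating): v₀ = 4.00 m/s, a = -0.6 m/s².
v² = v₀² + 2aΔx = 4.00² + 2·-0.6·9 = 5.20 → v = 2.28 m/s
t = (v − v₀)/a = (2.28 − 4.00)/-0.6 = 2.87 s

Phase 2 (constant speed): v₀ = 2.28 m/s, a = 0 m/s².
Constant speed: t = d/v = 9/2.28 = 3.95 s

Phase 3 (decelerating): v₀ = 2.28 m/s, a = -1 m/s².
v = v₀ + at → t = (0 − 2.28) / -1 = 2.28 s
v² = v₀² + 2aΔx → Δx = (0² − 2.28²)/(2·-1) = 2.60 m
Distance in phase 3 = 2.60 m

2.60 m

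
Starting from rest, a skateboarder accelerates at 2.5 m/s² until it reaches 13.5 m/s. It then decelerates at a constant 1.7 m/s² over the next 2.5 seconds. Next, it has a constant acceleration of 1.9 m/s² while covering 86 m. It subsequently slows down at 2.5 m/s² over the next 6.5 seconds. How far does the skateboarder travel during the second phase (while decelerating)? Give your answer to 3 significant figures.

28.4 m

Phase 1 (accelerating): v₀ = 0 m/s, a = 2.5 m/s².
v = v₀ + at → t = (13.5 − 0) / 2.5 = 5.40 s
v² = v₀² + 2aΔx → Δx = (13.5² − 0²)/(2·2.5) = 36.5 m

Phase 2 (decelerating): v₀ = 13.5 m/s, a = -1.7 m/s².
v = v₀ + at = 13.5 + (-1.7)(2.5) = 9.25 m/s
Δx = v₀t + ½at² = 13.5·2.5 + 0.5·-1.7·2.5² = 28.4 m
Distance in phase 2 = 28.4 m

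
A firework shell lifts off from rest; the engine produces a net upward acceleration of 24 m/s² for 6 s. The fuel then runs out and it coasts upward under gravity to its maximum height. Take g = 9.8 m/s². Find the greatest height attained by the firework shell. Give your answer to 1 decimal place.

Phase 1 (powered ascent): v₀ = 0 m/s, a = 24 m/s².
v = v₀ + at = 0 + (24)(6) = 144 m/s
Δx = v₀t + ½at² = 0·6 + 0.5·24·6² = 432 m

Phase 2 (coasting upward): v₀ = 144 m/s, a = -9.8 m/s².
v = v₀ + at → t = (0 − 144) / -9.8 = 14.7 s
v² = v₀² + 2aΔx → Δx = (0² − 144²)/(2·-9.8) = 1060 m
Maximum height = 432 + 1060 = 1490 m

1490.0 m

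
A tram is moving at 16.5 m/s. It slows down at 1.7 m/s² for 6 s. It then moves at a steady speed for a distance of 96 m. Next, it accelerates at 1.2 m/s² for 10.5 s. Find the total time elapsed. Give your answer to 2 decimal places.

31.74 s

Phase 1 (decelerating): v₀ = 16.5 m/s, a = -1.7 m/s².
v = v₀ + at = 16.5 + (-1.7)(6) = 6.30 m/s
Δx = v₀t + ½at² = 16.5·6 + 0.5·-1.7·6² = 68.4 m

Phase 2 (constant speed): v₀ = 6.30 m/s, a = 0 m/s².
Constant speed: t = d/v = 96/6.30 = 15.2 s

Phase 3 (accelerating): v₀ = 6.30 m/s, a = 1.2 m/s².
v = v₀ + at = 6.30 + (1.2)(10.5) = 18.9 m/s
Δx = v₀t + ½at² = 6.30·10.5 + 0.5·1.2·10.5² = 132 m
Total time = 6.00 + 15.2 + 10.5 = 31.7 s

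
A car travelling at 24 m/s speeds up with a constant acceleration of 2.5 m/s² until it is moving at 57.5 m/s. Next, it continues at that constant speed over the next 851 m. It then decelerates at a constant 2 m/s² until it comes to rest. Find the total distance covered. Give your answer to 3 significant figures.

2220 m

Phase 1 (accelerating): v₀ = 24.0 m/s, a = 2.5 m/s².
v = v₀ + at → t = (57.5 − 24.0) / 2.5 = 13.4 s
v² = v₀² + 2aΔx → Δx = (57.5² − 24.0²)/(2·2.5) = 546 m

Phase 2 (constant speed): v₀ = 57.5 m/s, a = 0 m/s².
Constant speed: t = d/v = 851/57.5 = 14.8 s

Phase 3 (decelerating): v₀ = 57.5 m/s, a = -2 m/s².
v = v₀ + at → t = (0 − 57.5) / -2 = 28.8 s
v² = v₀² + 2aΔx → Δx = (0² − 57.5²)/(2·-2) = 827 m
Total distance = 546 + 851 + 827 = 2220 m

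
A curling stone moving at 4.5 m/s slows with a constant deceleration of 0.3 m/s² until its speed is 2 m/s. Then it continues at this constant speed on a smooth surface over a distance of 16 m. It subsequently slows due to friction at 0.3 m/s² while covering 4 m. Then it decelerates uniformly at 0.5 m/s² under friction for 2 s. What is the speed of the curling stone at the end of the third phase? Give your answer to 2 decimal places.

Phase 1 (decelerating): v₀ = 4.50 m/s, a = -0.3 m/s².
v = v₀ + at → t = (2 − 4.50) / -0.3 = 8.33 s
v² = v₀² + 2aΔx → Δx = (2² − 4.50²)/(2·-0.3) = 27.1 m

Phase 2 (constant speed): v₀ = 2.00 m/s, a = 0 m/s².
Constant speed: t = d/v = 16/2.00 = 8.00 s

Phase 3 (decelerating): v₀ = 2.00 m/s, a = -0.3 m/s².
v² = v₀² + 2aΔx = 2.00² + 2·-0.3·4 = 1.60 → v = 1.26 m/s
t = (v − v₀)/a = (1.26 − 2.00)/-0.3 = 2.45 s
Speed at end of phase 3 = 1.26 m/s

1.26 m/s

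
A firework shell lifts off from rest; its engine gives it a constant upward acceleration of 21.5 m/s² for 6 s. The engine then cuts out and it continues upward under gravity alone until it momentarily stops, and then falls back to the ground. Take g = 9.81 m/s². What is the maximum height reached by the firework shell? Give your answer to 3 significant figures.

1240 m

Phase 1 (powered ascent): v₀ = 0 m/s, a = 21.5 m/s².
v = v₀ + at = 0 + (21.5)(6) = 129 m/s
Δx = v₀t + ½at² = 0·6 + 0.5·21.5·6² = 387 m

Phase 2 (coasting upward): v₀ = 129 m/s, a = -9.81 m/s².
v = v₀ + at → t = (0 − 129) / -9.81 = 13.1 s
v² = v₀² + 2aΔx → Δx = (0² − 129²)/(2·-9.81) = 848 m
Maximum height = 387 + 848 = 1240 m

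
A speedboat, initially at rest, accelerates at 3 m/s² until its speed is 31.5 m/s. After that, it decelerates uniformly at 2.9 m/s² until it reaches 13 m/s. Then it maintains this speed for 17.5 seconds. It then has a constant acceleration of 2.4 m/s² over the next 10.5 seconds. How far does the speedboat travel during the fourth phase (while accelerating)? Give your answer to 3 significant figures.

Phase 1 (accelerating): v₀ = 0 m/s, a = 3 m/s².
v = v₀ + at → t = (31.5 − 0) / 3 = 10.5 s
v² = v₀² + 2aΔx → Δx = (31.5² − 0²)/(2·3) = 165 m

Phase 2 (decelerating): v₀ = 31.5 m/s, a = -2.9 m/s².
v = v₀ + at → t = (13 − 31.5) / -2.9 = 6.38 s
v² = v₀² + 2aΔx → Δx = (13² − 31.5²)/(2·-2.9) = 142 m

Phase 3 (constant speed): v₀ = 13.0 m/s, a = 0 m/s².
v = v₀ + at = 13.0 + (0)(17.5) = 13.0 m/s
Δx = v₀t + ½at² = 13.0·17.5 + 0.5·0·17.5² = 228 m

Phase 4 (accelerating): v₀ = 13.0 m/s, a = 2.4 m/s².
v = v₀ + at = 13.0 + (2.4)(10.5) = 38.2 m/s
Δx = v₀t + ½at² = 13.0·10.5 + 0.5·2.4·10.5² = 269 m
Distance in phase 4 = 269 m

269 m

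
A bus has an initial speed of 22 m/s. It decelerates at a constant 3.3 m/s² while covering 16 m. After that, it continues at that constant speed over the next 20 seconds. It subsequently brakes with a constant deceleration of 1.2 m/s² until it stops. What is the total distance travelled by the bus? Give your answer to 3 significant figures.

Phase 1 (decelerating): v₀ = 22.0 m/s, a = -3.3 m/s².
v² = v₀² + 2aΔx = 22.0² + 2·-3.3·16 = 378 → v = 19.5 m/s
t = (v − v₀)/a = (19.5 − 22.0)/-3.3 = 0.772 s

Phase 2 (constant speed): v₀ = 19.5 m/s, a = 0 m/s².
v = v₀ + at = 19.5 + (0)(20) = 19.5 m/s
Δx = v₀t + ½at² = 19.5·20 + 0.5·0·20² = 389 m

Phase 3 (decelerating): v₀ = 19.5 m/s, a = -1.2 m/s².
v = v₀ + at → t = (0 − 19.5) / -1.2 = 16.2 s
v² = v₀² + 2aΔx → Δx = (0² − 19.5²)/(2·-1.2) = 158 m
Total distance = 16.0 + 389 + 158 = 563 m

563 m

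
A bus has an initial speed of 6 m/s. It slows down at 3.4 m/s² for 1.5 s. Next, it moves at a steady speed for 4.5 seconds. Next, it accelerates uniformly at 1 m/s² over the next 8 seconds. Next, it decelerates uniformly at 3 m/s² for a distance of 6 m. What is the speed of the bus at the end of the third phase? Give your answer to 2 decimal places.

Phase 1 (decelerating): v₀ = 6.00 m/s, a = -3.4 m/s².
v = v₀ + at = 6.00 + (-3.4)(1.5) = 0.900 m/s
Δx = v₀t + ½at² = 6.00·1.5 + 0.5·-3.4·1.5² = 5.18 m

Phase 2 (constant speed): v₀ = 0.900 m/s, a = 0 m/s².
v = v₀ + at = 0.900 + (0)(4.5) = 0.900 m/s
Δx = v₀t + ½at² = 0.900·4.5 + 0.5·0·4.5² = 4.05 m

Phase 3 (accelerating): v₀ = 0.900 m/s, a = 1 m/s².
v = v₀ + at = 0.900 + (1)(8) = 8.90 m/s
Δx = v₀t + ½at² = 0.900·8 + 0.5·1·8² = 39.2 m
Speed at end of phase 3 = 8.90 m/s

8.90 m/s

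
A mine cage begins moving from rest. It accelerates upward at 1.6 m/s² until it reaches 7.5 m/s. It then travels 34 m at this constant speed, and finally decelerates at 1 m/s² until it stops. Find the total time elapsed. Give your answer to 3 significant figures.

16.7 s

Phase 1 (accelerating): v₀ = 0 m/s, a = 1.6 m/s².
v = v₀ + at → t = (7.5 − 0) / 1.6 = 4.69 s
v² = v₀² + 2aΔx → Δx = (7.5² − 0²)/(2·1.6) = 17.6 m

Phase 2 (constant speed): v₀ = 7.50 m/s, a = 0 m/s².
Constant speed: t = d/v = 34/7.50 = 4.53 s

Phase 3 (decelerating): v₀ = 7.50 m/s, a = -1 m/s².
v = v₀ + at → t = (0 − 7.50) / -1 = 7.50 s
v² = v₀² + 2aΔx → Δx = (0² − 7.50²)/(2·-1) = 28.1 m
Total time = 4.69 + 4.53 + 7.50 = 16.7 s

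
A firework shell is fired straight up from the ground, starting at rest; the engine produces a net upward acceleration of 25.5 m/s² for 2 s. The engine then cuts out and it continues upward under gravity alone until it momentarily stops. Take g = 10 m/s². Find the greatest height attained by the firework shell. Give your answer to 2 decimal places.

181.05 m

Phase 1 (powered ascent): v₀ = 0 m/s, a = 25.5 m/s².
v = v₀ + at = 0 + (25.5)(2) = 51.0 m/s
Δx = v₀t + ½at² = 0·2 + 0.5·25.5·2² = 51.0 m

Phase 2 (coasting upward): v₀ = 51.0 m/s, a = -10 m/s².
v = v₀ + at → t = (0 − 51.0) / -10 = 5.10 s
v² = v₀² + 2aΔx → Δx = (0² − 51.0²)/(2·-10) = 130 m
Maximum height = 51.0 + 130 = 181 m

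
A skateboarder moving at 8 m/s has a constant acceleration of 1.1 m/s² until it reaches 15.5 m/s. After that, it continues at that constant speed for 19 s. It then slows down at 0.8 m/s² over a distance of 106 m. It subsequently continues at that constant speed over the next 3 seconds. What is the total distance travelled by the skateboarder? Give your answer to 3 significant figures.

Phase 1 (accelerating): v₀ = 8.00 m/s, a = 1.1 m/s².
v = v₀ + at → t = (15.5 − 8.00) / 1.1 = 6.82 s
v² = v₀² + 2aΔx → Δx = (15.5² − 8.00²)/(2·1.1) = 80.1 m

Phase 2 (constant speed): v₀ = 15.5 m/s, a = 0 m/s².
v = v₀ + at = 15.5 + (0)(19) = 15.5 m/s
Δx = v₀t + ½at² = 15.5·19 + 0.5·0·19² = 294 m

Phase 3 (decelerating): v₀ = 15.5 m/s, a = -0.8 m/s².
v² = v₀² + 2aΔx = 15.5² + 2·-0.8·106 = 70.6 → v = 8.41 m/s
t = (v − v₀)/a = (8.41 − 15.5)/-0.8 = 8.87 s

Phase 4 (constant speed): v₀ = 8.41 m/s, a = 0 m/s².
v = v₀ + at = 8.41 + (0)(3) = 8.41 m/s
Δx = v₀t + ½at² = 8.41·3 + 0.5·0·3² = 25.2 m
Total distance = 80.1 + 294 + 106 + 25.2 = 506 m

506 m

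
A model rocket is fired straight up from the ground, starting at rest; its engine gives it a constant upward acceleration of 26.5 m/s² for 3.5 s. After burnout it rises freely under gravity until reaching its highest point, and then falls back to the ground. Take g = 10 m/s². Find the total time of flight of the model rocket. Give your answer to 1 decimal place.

Phase 1 (powered ascent): v₀ = 0 m/s, a = 26.5 m/s².
v = v₀ + at = 0 + (26.5)(3.5) = 92.8 m/s
Δx = v₀t + ½at² = 0·3.5 + 0.5·26.5·3.5² = 162 m

Phase 2 (coasting upward): v₀ = 92.8 m/s, a = -10 m/s².
v = v₀ + at → t = (0 − 92.8) / -10 = 9.28 s
v² = v₀² + 2aΔx → Δx = (0² − 92.8²)/(2·-10) = 430 m

Phase 3 (free fall): v₀ = 0 m/s, a = -10 m/s².
Falls 592 m from rest: t = √(2·592/10) = 10.9 s; v = g·t = 109 m/s.
Total time = 3.50 + 9.28 + 10.9 = 23.7 s

23.7 s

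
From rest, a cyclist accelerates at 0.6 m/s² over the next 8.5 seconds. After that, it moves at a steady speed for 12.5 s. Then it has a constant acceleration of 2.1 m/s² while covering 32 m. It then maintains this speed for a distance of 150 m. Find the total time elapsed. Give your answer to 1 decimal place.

36.4 s

Phase 1 (accelerating): v₀ = 0 m/s, a = 0.6 m/s².
v = v₀ + at = 0 + (0.6)(8.5) = 5.10 m/s
Δx = v₀t + ½at² = 0·8.5 + 0.5·0.6·8.5² = 21.7 m

Phase 2 (constant speed): v₀ = 5.10 m/s, a = 0 m/s².
v = v₀ + at = 5.10 + (0)(12.5) = 5.10 m/s
Δx = v₀t + ½at² = 5.10·12.5 + 0.5·0·12.5² = 63.7 m

Phase 3 (accelerating): v₀ = 5.10 m/s, a = 2.1 m/s².
v² = v₀² + 2aΔx = 5.10² + 2·2.1·32 = 160 → v = 12.7 m/s
t = (v − v₀)/a = (12.7 − 5.10)/2.1 = 3.60 s

Phase 4 (constant speed): v₀ = 12.7 m/s, a = 0 m/s².
Constant speed: t = d/v = 150/12.7 = 11.8 s
Total time = 8.50 + 12.5 + 3.60 + 11.8 = 36.4 s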